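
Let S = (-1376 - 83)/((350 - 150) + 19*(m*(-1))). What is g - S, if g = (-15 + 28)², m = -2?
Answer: 41681/238 ≈ 175.13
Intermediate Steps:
S = -1459/238 (S = (-1376 - 83)/((350 - 150) + 19*(-2*(-1))) = -1459/(200 + 19*2) = -1459/(200 + 38) = -1459/238 ≈ -6.1302)
g = 169 (g = 13² = 169)
g - S = 169 - 1*(-1459/238) = 169 + 1459/238 = 41681/238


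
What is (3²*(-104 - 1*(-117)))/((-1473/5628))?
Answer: -219492/491 ≈ -447.03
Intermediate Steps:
(3²*(-104 - 1*(-117)))/((-1473/5628)) = (9*(-104 + 117))/((-1473*1/5628)) = (9*13)/(-491/1876) = 117*(-1876/491) = -219492/491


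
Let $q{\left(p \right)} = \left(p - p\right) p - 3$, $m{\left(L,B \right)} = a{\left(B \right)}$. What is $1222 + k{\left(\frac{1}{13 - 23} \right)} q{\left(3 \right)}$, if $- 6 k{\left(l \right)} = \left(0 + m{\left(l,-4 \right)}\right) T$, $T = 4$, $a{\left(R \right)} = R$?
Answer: $1214$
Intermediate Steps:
$m{\left(L,B \right)} = B$
$q{\left(p \right)} = -3$ ($q{\left(p \right)} = 0 p - 3 = 0 - 3 = -3$)
$k{\left(l \right)} = \frac{8}{3}$ ($k{\left(l \right)} = - \frac{\left(0 - 4\right) 4}{6} = - \frac{\left(-4\right) 4}{6} = \left(- \frac{1}{6}\right) \left(-16\right) = \frac{8}{3}$)
$1222 + k{\left(\frac{1}{13 - 23} \right)} q{\left(3 \right)} = 1222 + \frac{8}{3} \left(-3\right) = 1222 - 8 = 1214$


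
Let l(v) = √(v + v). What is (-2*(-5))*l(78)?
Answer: 20*√39 ≈ 124.90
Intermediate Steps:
l(v) = √2*√v (l(v) = √(2*v) = √2*√v)
(-2*(-5))*l(78) = (-2*(-5))*(√2*√78) = 10*(2*√39) = 20*√39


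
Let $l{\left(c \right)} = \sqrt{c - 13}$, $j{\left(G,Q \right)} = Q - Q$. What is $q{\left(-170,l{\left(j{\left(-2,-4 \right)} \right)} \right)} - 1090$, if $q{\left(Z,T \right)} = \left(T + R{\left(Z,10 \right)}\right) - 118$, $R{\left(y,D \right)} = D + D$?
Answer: $-1188 + i \sqrt{13} \approx -1188.0 + 3.6056 i$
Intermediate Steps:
$j{\left(G,Q \right)} = 0$
$R{\left(y,D \right)} = 2 D$
$l{\left(c \right)} = \sqrt{-13 + c}$
$q{\left(Z,T \right)} = -98 + T$ ($q{\left(Z,T \right)} = \left(T + 2 \cdot 10\right) - 118 = \left(T + 20\right) - 118 = \left(20 + T\right) - 118 = -98 + T$)
$q{\left(-170,l{\left(j{\left(-2,-4 \right)} \right)} \right)} - 1090 = \left(-98 + \sqrt{-13 + 0}\right) - 1090 = \left(-98 + \sqrt{-13}\right) - 1090 = \left(-98 + i \sqrt{13}\right) - 1090 = -1188 + i \sqrt{13}$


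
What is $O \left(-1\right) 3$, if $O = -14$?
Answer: $42$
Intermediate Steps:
$O \left(-1\right) 3 = \left(-14\right) \left(-1\right) 3 = 14 \cdot 3 = 42$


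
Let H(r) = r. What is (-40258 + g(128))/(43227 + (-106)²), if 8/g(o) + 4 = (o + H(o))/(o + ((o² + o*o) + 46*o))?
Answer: -24357302/32950115 ≈ -0.73922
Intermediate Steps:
g(o) = 8/(-4 + 2*o/(2*o² + 47*o)) (g(o) = 8/(-4 + (o + o)/(o + ((o² + o*o) + 46*o))) = 8/(-4 + (2*o)/(o + ((o² + o²) + 46*o))) = 8/(-4 + (2*o)/(o + (2*o² + 46*o))) = 8/(-4 + (2*o)/(2*o² + 47*o)) = 8/(-4 + 2*o/(2*o² + 47*o)))
(-40258 + g(128))/(43227 + (-106)²) = (-40258 - (188 + 8*128)/(93 + 4*128))/(43227 + (-106)²) = (-40258 - (188 + 1024)/(93 + 512))/(43227 + 11236) = (-40258 - 1*1212/605)/54463 = (-40258 - 1*1/605*1212)*(1/54463) = (-40258 - 1212/605)*(1/54463) = -24357302/605*1/54463 = -24357302/32950115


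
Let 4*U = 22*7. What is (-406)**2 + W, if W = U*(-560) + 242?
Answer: 143518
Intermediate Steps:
U = 77/2 (U = (22*7)/4 = (1/4)*154 = 77/2 ≈ 38.500)
W = -21318 (W = (77/2)*(-560) + 242 = -21560 + 242 = -21318)
(-406)**2 + W = (-406)**2 - 21318 = 164836 - 21318 = 143518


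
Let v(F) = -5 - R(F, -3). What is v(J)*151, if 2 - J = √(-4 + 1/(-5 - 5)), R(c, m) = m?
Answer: -302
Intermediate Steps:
J = 2 - I*√410/10 (J = 2 - √(-4 + 1/(-5 - 5)) = 2 - √(-4 + 1/(-10)) = 2 - √(-4 - ⅒) = 2 - √(-41/10) = 2 - I*√410/10 ≈ 2.0 - 2.0248*I)
v(F) = -2 (v(F) = -5 - 1*(-3) = -5 + 3 = -2)
v(J)*151 = -2*151 = -302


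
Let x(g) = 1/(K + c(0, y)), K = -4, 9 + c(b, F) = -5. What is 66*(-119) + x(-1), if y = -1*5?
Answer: -141373/18 ≈ -7854.1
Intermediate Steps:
y = -5
c(b, F) = -14 (c(b, F) = -9 - 5 = -14)
x(g) = -1/18 (x(g) = 1/(-4 - 14) = 1/(-18) = -1/18)
66*(-119) + x(-1) = 66*(-119) - 1/18 = -7854 - 1/18 = -141373/18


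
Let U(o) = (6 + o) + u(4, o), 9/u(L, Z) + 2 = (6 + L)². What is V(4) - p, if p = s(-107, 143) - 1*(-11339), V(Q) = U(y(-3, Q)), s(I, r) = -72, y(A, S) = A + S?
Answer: -1103471/98 ≈ -11260.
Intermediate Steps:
u(L, Z) = 9/(-2 + (6 + L)²)
U(o) = 597/98 + o (U(o) = (6 + o) + 9/(-2 + (6 + 4)²) = (6 + o) + 9/(-2 + 10²) = (6 + o) + 9/(-2 + 100) = (6 + o) + 9/98 = 597/98 + o)
V(Q) = 303/98 + Q (V(Q) = 597/98 + (-3 + Q) = 303/98 + Q)
p = 11267 (p = -72 - 1*(-11339) = -72 + 11339 = 11267)
V(4) - p = (303/98 + 4) - 1*11267 = 695/98 - 11267 = -1103471/98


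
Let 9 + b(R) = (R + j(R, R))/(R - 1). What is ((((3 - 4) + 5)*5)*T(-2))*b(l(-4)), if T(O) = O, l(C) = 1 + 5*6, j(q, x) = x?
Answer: 832/3 ≈ 277.33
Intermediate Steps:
l(C) = 31 (l(C) = 1 + 30 = 31)
b(R) = -9 + 2*R/(-1 + R) (b(R) = -9 + (R + R)/(R - 1) = -9 + (2*R)/(-1 + R) = -9 + 2*R/(-1 + R))
((((3 - 4) + 5)*5)*T(-2))*b(l(-4)) = ((((3 - 4) + 5)*5)*(-2))*((9 - 7*31)/(-1 + 31)) = (((-1 + 5)*5)*(-2))*((9 - 217)/30) = ((4*5)*(-2))*((1/30)*(-208)) = (20*(-2))*(-104/15) = -40*(-104/15) = 832/3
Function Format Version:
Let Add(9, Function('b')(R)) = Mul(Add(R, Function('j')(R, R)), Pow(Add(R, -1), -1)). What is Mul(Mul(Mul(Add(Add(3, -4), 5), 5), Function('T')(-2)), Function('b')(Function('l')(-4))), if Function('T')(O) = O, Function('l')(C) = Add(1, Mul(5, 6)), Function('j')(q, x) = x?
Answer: Rational(832, 3) ≈ 277.33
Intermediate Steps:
Function('l')(C) = 31 (Function('l')(C) = Add(1, 30) = 31)
Function('b')(R) = Add(-9, Mul(2, R, Pow(Add(-1, R), -1))) (Function('b')(R) = Add(-9, Mul(Add(R, R), Pow(Add(R, -1), -1))) = Add(-9, Mul(Mul(2, R), Pow(Add(-1, R), -1))) = Add(-9, Mul(2, R, Pow(Add(-1, R), -1))))
Mul(Mul(Mul(Add(Add(3, -4), 5), 5), Function('T')(-2)), Function('b')(Function('l')(-4))) = Mul(Mul(Mul(Add(Add(3, -4), 5), 5), -2), Mul(Pow(Add(-1, 31), -1), Add(9, Mul(-7, 31)))) = Mul(Mul(Mul(Add(-1, 5), 5), -2), Mul(Pow(30, -1), Add(9, -217))) = Mul(Mul(Mul(4, 5), -2), Mul(Rational(1, 30), -208)) = Mul(Mul(20, -2), Rational(-104, 15)) = Mul(-40, Rational(-104, 15)) = Rational(832, 3)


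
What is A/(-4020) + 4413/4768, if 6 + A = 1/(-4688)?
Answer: 2603139311/2808018240 ≈ 0.92704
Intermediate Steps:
A = -28129/4688 (A = -6 + 1/(-4688) = -6 - 1/4688 = -28129/4688 ≈ -6.0002)
A/(-4020) + 4413/4768 = -28129/4688/(-4020) + 4413/4768 = -28129/4688*(-1/4020) + 4413*(1/4768) = 28129/18845760 + 4413/4768 = 2603139311/2808018240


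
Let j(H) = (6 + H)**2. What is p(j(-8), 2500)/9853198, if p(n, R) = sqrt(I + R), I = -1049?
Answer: sqrt(1451)/9853198 ≈ 3.8659e-6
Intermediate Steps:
p(n, R) = sqrt(-1049 + R)
p(j(-8), 2500)/9853198 = sqrt(-1049 + 2500)/9853198 = sqrt(1451)*(1/9853198) = sqrt(1451)/9853198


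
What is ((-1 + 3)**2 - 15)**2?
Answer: 121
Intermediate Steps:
((-1 + 3)**2 - 15)**2 = (2**2 - 15)**2 = (4 - 15)**2 = (-11)**2 = 121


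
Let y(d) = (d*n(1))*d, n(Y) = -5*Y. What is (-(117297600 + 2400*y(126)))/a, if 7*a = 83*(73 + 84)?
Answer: 512500800/13031 ≈ 39329.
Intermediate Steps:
y(d) = -5*d² (y(d) = (d*(-5*1))*d = (d*(-5))*d = (-5*d)*d = -5*d²)
a = 13031/7 (a = (83*(73 + 84))/7 = (83*157)/7 = (⅐)*13031 = 13031/7 ≈ 1861.6)
(-(117297600 + 2400*y(126)))/a = (-2400/(1/(-5*126² + 48874)))/(13031/7) = -2400/(1/(-5*15876 + 48874))*(7/13031) = -2400/(1/(-79380 + 48874))*(7/13031) = -2400/(1/(-30506))*(7/13031) = -2400/(-1/30506)*(7/13031) = -2400*(-30506)*(7/13031) = 73214400*(7/13031) = 512500800/13031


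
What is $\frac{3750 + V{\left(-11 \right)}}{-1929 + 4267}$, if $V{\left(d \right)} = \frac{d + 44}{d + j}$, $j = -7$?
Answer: $\frac{22489}{14028} \approx 1.6032$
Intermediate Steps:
$V{\left(d \right)} = \frac{44 + d}{-7 + d}$ ($V{\left(d \right)} = \frac{d + 44}{d - 7} = \frac{44 + d}{-7 + d}$)
$\frac{3750 + V{\left(-11 \right)}}{-1929 + 4267} = \frac{3750 + \frac{44 - 11}{-7 - 11}}{-1929 + 4267} = \frac{3750 + \frac{1}{-18} \cdot 33}{2338} = \left(3750 - \frac{11}{6}\right) \frac{1}{2338} = \frac{22489}{6} \cdot \frac{1}{2338} = \frac{22489}{14028}$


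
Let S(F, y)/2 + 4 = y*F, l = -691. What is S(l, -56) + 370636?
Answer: 448020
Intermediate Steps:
S(F, y) = -8 + 2*F*y (S(F, y) = -8 + 2*(y*F) = -8 + 2*(F*y) = -8 + 2*F*y)
S(l, -56) + 370636 = (-8 + 2*(-691)*(-56)) + 370636 = (-8 + 77392) + 370636 = 77384 + 370636 = 448020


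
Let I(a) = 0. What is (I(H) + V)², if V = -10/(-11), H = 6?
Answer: 100/121 ≈ 0.82645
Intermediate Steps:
V = 10/11 (V = -10*(-1/11) = 10/11 ≈ 0.90909)
(I(H) + V)² = (0 + 10/11)² = (10/11)² = 100/121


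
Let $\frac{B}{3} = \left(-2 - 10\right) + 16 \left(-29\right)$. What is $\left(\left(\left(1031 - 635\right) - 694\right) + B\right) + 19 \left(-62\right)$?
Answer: $-2904$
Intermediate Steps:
$B = -1428$ ($B = 3 \left(\left(-2 - 10\right) + 16 \left(-29\right)\right) = 3 \left(-12 - 464\right) = 3 \left(-476\right) = -1428$)
$\left(\left(\left(1031 - 635\right) - 694\right) + B\right) + 19 \left(-62\right) = \left(\left(\left(1031 - 635\right) - 694\right) - 1428\right) + 19 \left(-62\right) = \left(\left(\left(1031 - 635\right) - 694\right) - 1428\right) - 1178 = \left(\left(396 - 694\right) - 1428\right) - 1178 = \left(-298 - 1428\right) - 1178 = -1726 - 1178 = -2904$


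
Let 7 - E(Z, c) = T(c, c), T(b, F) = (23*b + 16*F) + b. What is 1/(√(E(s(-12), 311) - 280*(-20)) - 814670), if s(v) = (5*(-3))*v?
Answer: -814670/663687215733 - I*√6833/663687215733 ≈ -1.2275e-6 - 1.2455e-10*I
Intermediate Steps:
T(b, F) = 16*F + 24*b (T(b, F) = (16*F + 23*b) + b = 16*F + 24*b)
s(v) = -15*v
E(Z, c) = 7 - 40*c (E(Z, c) = 7 - (16*c + 24*c) = 7 - 40*c)
1/(√(E(s(-12), 311) - 280*(-20)) - 814670) = 1/(√((7 - 40*311) - 280*(-20)) - 814670) = 1/(√((7 - 12440) + 5600) - 814670) = 1/(√(-12433 + 5600) - 814670) = 1/(√(-6833) - 814670) = 1/(I*√6833 - 814670) = 1/(-814670 + I*√6833)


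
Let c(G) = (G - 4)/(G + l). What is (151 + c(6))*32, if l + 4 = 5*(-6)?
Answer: 33808/7 ≈ 4829.7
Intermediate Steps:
l = -34 (l = -4 + 5*(-6) = -4 - 30 = -34)
c(G) = (-4 + G)/(-34 + G) (c(G) = (G - 4)/(G - 34) = (-4 + G)/(-34 + G))
(151 + c(6))*32 = (151 + (-4 + 6)/(-34 + 6))*32 = (151 + 2/(-28))*32 = (151 - 1/28*2)*32 = (151 - 1/14)*32 = (2113/14)*32 = 33808/7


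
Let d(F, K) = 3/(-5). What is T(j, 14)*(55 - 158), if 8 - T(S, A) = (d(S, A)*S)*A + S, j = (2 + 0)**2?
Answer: -19364/5 ≈ -3872.8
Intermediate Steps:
d(F, K) = -3/5 (d(F, K) = 3*(-1/5) = -3/5)
j = 4 (j = 2**2 = 4)
T(S, A) = 8 - S + 3*A*S/5 (T(S, A) = 8 - ((-3*S/5)*A + S) = 8 - (-3*A*S/5 + S) = 8 - (S - 3*A*S/5) = 8 + (-S + 3*A*S/5) = 8 - S + 3*A*S/5)
T(j, 14)*(55 - 158) = (8 - 1*4 + (3/5)*14*4)*(55 - 158) = (8 - 4 + 168/5)*(-103) = (188/5)*(-103) = -19364/5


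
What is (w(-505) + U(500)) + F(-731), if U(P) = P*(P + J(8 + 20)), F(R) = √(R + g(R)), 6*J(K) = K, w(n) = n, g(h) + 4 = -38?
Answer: 755485/3 + I*√773 ≈ 2.5183e+5 + 27.803*I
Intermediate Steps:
g(h) = -42 (g(h) = -4 - 38 = -42)
J(K) = K/6
F(R) = √(-42 + R) (F(R) = √(R - 42) = √(-42 + R))
U(P) = P*(14/3 + P) (U(P) = P*(P + (8 + 20)/6) = P*(P + (⅙)*28) = P*(P + 14/3) = P*(14/3 + P))
(w(-505) + U(500)) + F(-731) = (-505 + (⅓)*500*(14 + 3*500)) + √(-42 - 731) = (-505 + (⅓)*500*(14 + 1500)) + √(-773) = (-505 + (⅓)*500*1514) + I*√773 = (-505 + 757000/3) + I*√773 = 755485/3 + I*√773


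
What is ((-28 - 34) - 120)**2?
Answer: 33124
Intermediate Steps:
((-28 - 34) - 120)**2 = (-62 - 120)**2 = (-182)**2 = 33124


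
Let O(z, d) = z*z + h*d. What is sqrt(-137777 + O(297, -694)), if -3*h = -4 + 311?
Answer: sqrt(193062)/3 ≈ 146.46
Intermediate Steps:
h = -307/3 (h = -(-4 + 311)/3 = -1/3*307 = -307/3 ≈ -102.33)
O(z, d) = z**2 - 307*d/3 (O(z, d) = z*z - 307*d/3 = z**2 - 307*d/3)
sqrt(-137777 + O(297, -694)) = sqrt(-137777 + (297**2 - 307/3*(-694))) = sqrt(-137777 + (88209 + 213058/3)) = sqrt(-137777 + 477685/3) = sqrt(64354/3) = sqrt(193062)/3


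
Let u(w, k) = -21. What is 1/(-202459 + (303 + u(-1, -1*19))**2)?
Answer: -1/122935 ≈ -8.1344e-6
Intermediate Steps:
1/(-202459 + (303 + u(-1, -1*19))**2) = 1/(-202459 + (303 - 21)**2) = 1/(-202459 + 282**2) = 1/(-202459 + 79524) = 1/(-122935) = -1/122935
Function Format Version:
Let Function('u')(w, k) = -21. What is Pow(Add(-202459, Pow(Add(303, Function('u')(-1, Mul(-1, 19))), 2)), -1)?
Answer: Rational(-1, 122935) ≈ -8.1344e-6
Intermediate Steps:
Pow(Add(-202459, Pow(Add(303, Function('u')(-1, Mul(-1, 19))), 2)), -1) = Pow(Add(-202459, Pow(Add(303, -21), 2)), -1) = Pow(Add(-202459, Pow(282, 2)), -1) = Pow(Add(-202459, 79524), -1) = Pow(-122935, -1) = Rational(-1, 122935)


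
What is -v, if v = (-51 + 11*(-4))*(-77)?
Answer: -7315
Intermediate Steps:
v = 7315 (v = (-51 - 44)*(-77) = -95*(-77) = 7315)
-v = -1*7315 = -7315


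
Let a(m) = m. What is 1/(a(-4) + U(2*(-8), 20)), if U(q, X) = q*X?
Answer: -1/324 ≈ -0.0030864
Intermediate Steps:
U(q, X) = X*q
1/(a(-4) + U(2*(-8), 20)) = 1/(-4 + 20*(2*(-8))) = 1/(-4 + 20*(-16)) = 1/(-4 - 320) = 1/(-324) = -1/324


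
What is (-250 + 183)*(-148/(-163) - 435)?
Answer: 4740719/163 ≈ 29084.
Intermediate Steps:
(-250 + 183)*(-148/(-163) - 435) = -67*(-148*(-1/163) - 435) = -67*(148/163 - 435) = -67*(-70757/163) = 4740719/163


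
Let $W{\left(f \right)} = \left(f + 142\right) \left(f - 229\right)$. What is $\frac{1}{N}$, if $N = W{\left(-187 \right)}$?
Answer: $\frac{1}{18720} \approx 5.3419 \cdot 10^{-5}$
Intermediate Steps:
$W{\left(f \right)} = \left(-229 + f\right) \left(142 + f\right)$ ($W{\left(f \right)} = \left(142 + f\right) \left(-229 + f\right) = \left(-229 + f\right) \left(142 + f\right)$)
$N = 18720$ ($N = -32518 + \left(-187\right)^{2} - -16269 = -32518 + 34969 + 16269 = 18720$)
$\frac{1}{N} = \frac{1}{18720}$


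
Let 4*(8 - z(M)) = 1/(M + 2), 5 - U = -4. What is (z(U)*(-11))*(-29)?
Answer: 10179/4 ≈ 2544.8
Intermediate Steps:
U = 9 (U = 5 - 1*(-4) = 5 + 4 = 9)
z(M) = 8 - 1/(4*(2 + M)) (z(M) = 8 - 1/(4*(M + 2)) = 8 - 1/(4*(2 + M)))
(z(U)*(-11))*(-29) = (((63 + 32*9)/(4*(2 + 9)))*(-11))*(-29) = (((¼)*(63 + 288)/11)*(-11))*(-29) = (((¼)*(1/11)*351)*(-11))*(-29) = ((351/44)*(-11))*(-29) = -351/4*(-29) = 10179/4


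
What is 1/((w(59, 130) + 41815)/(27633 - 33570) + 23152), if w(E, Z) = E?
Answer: 1979/45803850 ≈ 4.3206e-5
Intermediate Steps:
1/((w(59, 130) + 41815)/(27633 - 33570) + 23152) = 1/((59 + 41815)/(27633 - 33570) + 23152) = 1/(41874/(-5937) + 23152) = 1/(41874*(-1/5937) + 23152) = 1/(-13958/1979 + 23152) = 1/(45803850/1979) = 1979/45803850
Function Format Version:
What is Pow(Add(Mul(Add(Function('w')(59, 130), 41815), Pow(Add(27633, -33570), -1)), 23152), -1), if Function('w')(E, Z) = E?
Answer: Rational(1979, 45803850) ≈ 4.3206e-5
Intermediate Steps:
Pow(Add(Mul(Add(Function('w')(59, 130), 41815), Pow(Add(27633, -33570), -1)), 23152), -1) = Pow(Add(Mul(Add(59, 41815), Pow(Add(27633, -33570), -1)), 23152), -1) = Pow(Add(Mul(41874, Pow(-5937, -1)), 23152), -1) = Pow(Add(Mul(41874, Rational(-1, 5937)), 23152), -1) = Pow(Add(Rational(-13958, 1979), 23152), -1) = Pow(Rational(45803850, 1979), -1) = Rational(1979, 45803850)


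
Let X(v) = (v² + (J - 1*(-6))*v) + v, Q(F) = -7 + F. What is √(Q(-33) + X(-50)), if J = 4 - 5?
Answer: 12*√15 ≈ 46.476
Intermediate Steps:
J = -1
X(v) = v² + 6*v (X(v) = (v² + (-1 - 1*(-6))*v) + v = (v² + (-1 + 6)*v) + v = (v² + 5*v) + v = v² + 6*v)
√(Q(-33) + X(-50)) = √((-7 - 33) - 50*(6 - 50)) = √(-40 - 50*(-44)) = √(-40 + 2200) = √2160 = 12*√15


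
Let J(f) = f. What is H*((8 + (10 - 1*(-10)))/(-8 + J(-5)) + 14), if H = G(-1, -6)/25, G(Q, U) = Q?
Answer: -154/325 ≈ -0.47385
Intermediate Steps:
H = -1/25 ≈ -0.040000
H*((8 + (10 - 1*(-10)))/(-8 + J(-5)) + 14) = -((8 + (10 - 1*(-10)))/(-8 - 5) + 14)/25 = -((8 + (10 + 10))/(-13) + 14)/25 = -((8 + 20)*(-1/13) + 14)/25 = -(28*(-1/13) + 14)/25 = -(-28/13 + 14)/25 = -1/25*154/13 = -154/325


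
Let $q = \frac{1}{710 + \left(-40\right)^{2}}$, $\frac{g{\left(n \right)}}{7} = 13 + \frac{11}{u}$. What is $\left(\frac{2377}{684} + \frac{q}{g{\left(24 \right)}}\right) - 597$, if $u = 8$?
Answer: $- \frac{125820561263}{211988700} \approx -593.52$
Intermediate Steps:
$g{\left(n \right)} = \frac{805}{8}$ ($g{\left(n \right)} = 7 \left(13 + \frac{11}{8}\right) = 7 \cdot \frac{115}{8} = \frac{805}{8}$)
$q = \frac{1}{2310}$ ($q = \frac{1}{710 + 1600} = \frac{1}{2310} \approx 0.0004329$)
$\left(\frac{2377}{684} + \frac{q}{g{\left(24 \right)}}\right) - 597 = \left(\frac{2377}{684} + \frac{1}{2310 \cdot \frac{805}{8}}\right) - 597 = \left(2377 \cdot \frac{1}{684} + \frac{1}{2310} \cdot \frac{8}{805}\right) - 597 = \left(\frac{2377}{684} + \frac{4}{929775}\right) - 597 = \frac{736692637}{211988700} - 597 = - \frac{125820561263}{211988700}$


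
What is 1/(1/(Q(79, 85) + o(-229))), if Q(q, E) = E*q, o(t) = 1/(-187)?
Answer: 1255704/187 ≈ 6715.0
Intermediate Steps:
o(t) = -1/187
1/(1/(Q(79, 85) + o(-229))) = 1/(1/(85*79 - 1/187)) = 1/(1/(6715 - 1/187)) = 1/(1/(1255704/187)) = 1/(187/1255704) = 1255704/187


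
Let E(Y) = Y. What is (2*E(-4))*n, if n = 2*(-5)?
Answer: 80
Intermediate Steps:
n = -10
(2*E(-4))*n = (2*(-4))*(-10) = -8*(-10) = 80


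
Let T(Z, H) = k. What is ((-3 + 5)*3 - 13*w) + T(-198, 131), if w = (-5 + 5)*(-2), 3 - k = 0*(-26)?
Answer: 9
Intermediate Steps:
k = 3 (k = 3 - 0*(-26) = 3 - 1*0 = 3 + 0 = 3)
T(Z, H) = 3
w = 0 (w = 0*(-2) = 0)
((-3 + 5)*3 - 13*w) + T(-198, 131) = ((-3 + 5)*3 - 13*0) + 3 = (2*3 + 0) + 3 = (6 + 0) + 3 = 6 + 3 = 9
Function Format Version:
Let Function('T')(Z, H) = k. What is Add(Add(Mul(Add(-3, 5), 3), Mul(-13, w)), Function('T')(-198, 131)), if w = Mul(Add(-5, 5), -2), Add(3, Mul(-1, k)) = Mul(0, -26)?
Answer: 9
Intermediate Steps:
k = 3 (k = Add(3, Mul(-1, Mul(0, -26))) = Add(3, Mul(-1, 0)) = Add(3, 0) = 3)
Function('T')(Z, H) = 3
w = 0 (w = Mul(0, -2) = 0)
Add(Add(Mul(Add(-3, 5), 3), Mul(-13, w)), Function('T')(-198, 131)) = Add(Add(Mul(Add(-3, 5), 3), Mul(-13, 0)), 3) = Add(Add(Mul(2, 3), 0), 3) = Add(Add(6, 0), 3) = Add(6, 3) = 9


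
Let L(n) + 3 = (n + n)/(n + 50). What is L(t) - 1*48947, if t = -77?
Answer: -1321496/27 ≈ -48944.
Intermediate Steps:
L(n) = -3 + 2*n/(50 + n) (L(n) = -3 + (n + n)/(n + 50) = -3 + (2*n)/(50 + n) = -3 + 2*n/(50 + n))
L(t) - 1*48947 = (-150 - 1*(-77))/(50 - 77) - 1*48947 = (-150 + 77)/(-27) - 48947 = -1/27*(-73) - 48947 = 73/27 - 48947 = -1321496/27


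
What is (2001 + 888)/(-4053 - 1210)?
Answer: -2889/5263 ≈ -0.54893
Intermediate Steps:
(2001 + 888)/(-4053 - 1210) = 2889/(-5263) = 2889*(-1/5263) = -2889/5263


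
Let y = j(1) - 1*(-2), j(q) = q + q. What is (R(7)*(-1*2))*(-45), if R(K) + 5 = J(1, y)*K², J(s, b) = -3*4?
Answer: -53370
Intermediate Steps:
j(q) = 2*q
y = 4 (y = 2*1 - 1*(-2) = 2 + 2 = 4)
J(s, b) = -12
R(K) = -5 - 12*K²
(R(7)*(-1*2))*(-45) = ((-5 - 12*7²)*(-1*2))*(-45) = ((-5 - 12*49)*(-2))*(-45) = ((-5 - 588)*(-2))*(-45) = -593*(-2)*(-45) = 1186*(-45) = -53370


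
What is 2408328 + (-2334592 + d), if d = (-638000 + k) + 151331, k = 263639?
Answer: -149294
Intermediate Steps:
d = -223030 (d = (-638000 + 263639) + 151331 = -374361 + 151331 = -223030)
2408328 + (-2334592 + d) = 2408328 + (-2334592 - 223030) = 2408328 - 2557622 = -149294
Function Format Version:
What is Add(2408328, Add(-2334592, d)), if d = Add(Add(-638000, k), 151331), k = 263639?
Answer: -149294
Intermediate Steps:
d = -223030 (d = Add(Add(-638000, 263639), 151331) = Add(-374361, 151331) = -223030)
Add(2408328, Add(-2334592, d)) = Add(2408328, Add(-2334592, -223030)) = Add(2408328, -2557622) = -149294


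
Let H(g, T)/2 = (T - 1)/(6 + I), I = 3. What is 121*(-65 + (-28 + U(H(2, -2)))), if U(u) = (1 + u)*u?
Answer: -101519/9 ≈ -11280.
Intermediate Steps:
H(g, T) = -2/9 + 2*T/9 (H(g, T) = 2*((T - 1)/(6 + 3)) = 2*((-1 + T)/9) = 2*((-1 + T)*(⅑)) = 2*(-⅑ + T/9) = -2/9 + 2*T/9)
U(u) = u*(1 + u)
121*(-65 + (-28 + U(H(2, -2)))) = 121*(-65 + (-28 + (-2/9 + (2/9)*(-2))*(1 + (-2/9 + (2/9)*(-2))))) = 121*(-65 + (-28 + (-2/9 - 4/9)*(1 + (-2/9 - 4/9)))) = 121*(-65 + (-28 - 2*(1 - ⅔)/3)) = 121*(-65 + (-28 - ⅔*⅓)) = 121*(-65 + (-28 - 2/9)) = 121*(-65 - 254/9) = 121*(-839/9) = -101519/9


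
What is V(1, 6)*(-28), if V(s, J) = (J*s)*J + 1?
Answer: -1036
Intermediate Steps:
V(s, J) = 1 + s*J² (V(s, J) = s*J² + 1 = 1 + s*J²)
V(1, 6)*(-28) = (1 + 1*6²)*(-28) = (1 + 1*36)*(-28) = (1 + 36)*(-28) = 37*(-28) = -1036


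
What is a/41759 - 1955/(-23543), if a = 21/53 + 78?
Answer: 4424679950/52106003261 ≈ 0.084917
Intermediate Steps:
a = 4155/53 (a = 21*(1/53) + 78 = 21/53 + 78 = 4155/53 ≈ 78.396)
a/41759 - 1955/(-23543) = (4155/53)/41759 - 1955/(-23543) = (4155/53)*(1/41759) - 1955*(-1/23543) = 4155/2213227 + 1955/23543 = 4424679950/52106003261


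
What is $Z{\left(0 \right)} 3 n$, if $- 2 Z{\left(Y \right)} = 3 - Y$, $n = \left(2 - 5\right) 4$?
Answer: $54$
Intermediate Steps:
$n = -12$ ($n = \left(-3\right) 4 = -12$)
$Z{\left(Y \right)} = - \frac{3}{2} + \frac{Y}{2}$ ($Z{\left(Y \right)} = - \frac{3 - Y}{2} = - \frac{3}{2} + \frac{Y}{2}$)
$Z{\left(0 \right)} 3 n = \left(- \frac{3}{2} + \frac{1}{2} \cdot 0\right) 3 \left(-12\right) = \left(- \frac{3}{2} + 0\right) 3 \left(-12\right) = \left(- \frac{3}{2}\right) 3 \left(-12\right) = \left(- \frac{9}{2}\right) \left(-12\right) = 54$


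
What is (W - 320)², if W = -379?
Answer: 488601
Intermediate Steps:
(W - 320)² = (-379 - 320)² = (-699)² = 488601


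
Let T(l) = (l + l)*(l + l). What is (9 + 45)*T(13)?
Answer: 36504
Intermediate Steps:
T(l) = 4*l² (T(l) = (2*l)*(2*l) = 4*l²)
(9 + 45)*T(13) = (9 + 45)*(4*13²) = 54*(4*169) = 54*676 = 36504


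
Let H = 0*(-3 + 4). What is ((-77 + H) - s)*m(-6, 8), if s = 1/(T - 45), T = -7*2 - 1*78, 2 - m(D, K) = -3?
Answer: -52740/137 ≈ -384.96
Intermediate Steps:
m(D, K) = 5 (m(D, K) = 2 - 1*(-3) = 2 + 3 = 5)
H = 0 (H = 0*1 = 0)
T = -92 (T = -14 - 78 = -92)
s = -1/137 (s = 1/(-92 - 45) = 1/(-137) = -1/137 ≈ -0.0072993)
((-77 + H) - s)*m(-6, 8) = ((-77 + 0) - 1*(-1/137))*5 = (-77 + 1/137)*5 = -10548/137*5 = -52740/137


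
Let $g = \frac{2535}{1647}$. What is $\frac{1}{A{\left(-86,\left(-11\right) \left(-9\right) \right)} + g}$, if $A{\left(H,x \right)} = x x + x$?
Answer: $\frac{549}{5435945} \approx 0.00010099$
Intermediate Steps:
$A{\left(H,x \right)} = x + x^{2}$ ($A{\left(H,x \right)} = x^{2} + x = x + x^{2}$)
$g = \frac{845}{549}$ ($g = 2535 \cdot \frac{1}{1647} = \frac{845}{549} \approx 1.5392$)
$\frac{1}{A{\left(-86,\left(-11\right) \left(-9\right) \right)} + g} = \frac{1}{\left(-11\right) \left(-9\right) \left(1 - -99\right) + \frac{845}{549}} = \frac{1}{99 \left(1 + 99\right) + \frac{845}{549}} = \frac{1}{99 \cdot 100 + \frac{845}{549}} = \frac{1}{9900 + \frac{845}{549}} = \frac{1}{\frac{5435945}{549}} = \frac{549}{5435945}$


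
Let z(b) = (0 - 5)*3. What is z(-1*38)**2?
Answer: 225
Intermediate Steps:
z(b) = -15 (z(b) = -5*3 = -15)
z(-1*38)**2 = (-15)**2 = 225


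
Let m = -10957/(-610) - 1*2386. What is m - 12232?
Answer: -8906023/610 ≈ -14600.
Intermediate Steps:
m = -1444503/610 (m = -10957*(-1/610) - 2386 = 10957/610 - 2386 = -1444503/610 ≈ -2368.0)
m - 12232 = -1444503/610 - 12232 = -8906023/610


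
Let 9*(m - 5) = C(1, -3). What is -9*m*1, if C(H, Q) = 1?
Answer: -46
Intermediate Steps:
m = 46/9 (m = 5 + (1/9)*1 = 5 + 1/9 = 46/9 ≈ 5.1111)
-9*m*1 = -9*46/9*1 = -46*1 = -46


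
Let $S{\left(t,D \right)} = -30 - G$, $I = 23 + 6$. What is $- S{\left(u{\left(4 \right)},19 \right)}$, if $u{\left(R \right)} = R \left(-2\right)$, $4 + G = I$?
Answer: $55$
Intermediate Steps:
$I = 29$
$G = 25$ ($G = -4 + 29 = 25$)
$u{\left(R \right)} = - 2 R$
$S{\left(t,D \right)} = -55$ ($S{\left(t,D \right)} = -30 - 25 = -55$)
$- S{\left(u{\left(4 \right)},19 \right)} = \left(-1\right) \left(-55\right) = 55$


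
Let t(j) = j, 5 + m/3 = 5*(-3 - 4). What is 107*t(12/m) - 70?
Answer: -807/10 ≈ -80.700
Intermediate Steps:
m = -120 (m = -15 + 3*(5*(-3 - 4)) = -15 + 3*(5*(-7)) = -15 + 3*(-35) = -15 - 105 = -120)
107*t(12/m) - 70 = 107*(12/(-120)) - 70 = 107*(12*(-1/120)) - 70 = 107*(-⅒) - 70 = -107/10 - 70 = -807/10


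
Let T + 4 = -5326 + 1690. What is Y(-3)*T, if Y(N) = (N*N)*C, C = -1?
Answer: 32760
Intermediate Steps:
Y(N) = -N² (Y(N) = (N*N)*(-1) = N²*(-1) = -N²)
T = -3640 (T = -4 + (-5326 + 1690) = -4 - 3636 = -3640)
Y(-3)*T = -1*(-3)²*(-3640) = -1*9*(-3640) = -9*(-3640) = 32760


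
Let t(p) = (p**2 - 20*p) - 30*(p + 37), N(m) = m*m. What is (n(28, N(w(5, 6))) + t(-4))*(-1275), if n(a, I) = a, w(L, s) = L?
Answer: 1104150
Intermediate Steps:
N(m) = m**2
t(p) = -1110 + p**2 - 50*p (t(p) = (p**2 - 20*p) - 30*(37 + p) = (p**2 - 20*p) + (-1110 - 30*p) = -1110 + p**2 - 50*p)
(n(28, N(w(5, 6))) + t(-4))*(-1275) = (28 + (-1110 + (-4)**2 - 50*(-4)))*(-1275) = (28 + (-1110 + 16 + 200))*(-1275) = (28 - 894)*(-1275) = -866*(-1275) = 1104150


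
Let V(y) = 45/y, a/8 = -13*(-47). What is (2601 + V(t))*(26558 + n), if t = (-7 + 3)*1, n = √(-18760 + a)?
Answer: 137557161/2 + 176103*I*√3 ≈ 6.8779e+7 + 3.0502e+5*I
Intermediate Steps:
a = 4888 (a = 8*(-13*(-47)) = 8*611 = 4888)
n = 68*I*√3 (n = √(-18760 + 4888) = √(-13872) = 68*I*√3 ≈ 117.78*I)
t = -4 (t = -4*1 = -4)
(2601 + V(t))*(26558 + n) = (2601 + 45/(-4))*(26558 + 68*I*√3) = (2601 + 45*(-¼))*(26558 + 68*I*√3) = (2601 - 45/4)*(26558 + 68*I*√3) = 10359*(26558 + 68*I*√3)/4 = 137557161/2 + 176103*I*√3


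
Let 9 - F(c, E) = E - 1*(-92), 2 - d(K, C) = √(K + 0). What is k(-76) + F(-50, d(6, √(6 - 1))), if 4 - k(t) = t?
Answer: -5 + √6 ≈ -2.5505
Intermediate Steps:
k(t) = 4 - t
d(K, C) = 2 - √K (d(K, C) = 2 - √(K + 0) = 2 - √K)
F(c, E) = -83 - E (F(c, E) = 9 - (E - 1*(-92)) = 9 - (E + 92) = 9 - (92 + E) = 9 + (-92 - E) = -83 - E)
k(-76) + F(-50, d(6, √(6 - 1))) = (4 - 1*(-76)) + (-83 - (2 - √6)) = (4 + 76) + (-83 + (-2 + √6)) = 80 + (-85 + √6) = -5 + √6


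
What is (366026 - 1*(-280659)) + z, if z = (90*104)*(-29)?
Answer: 375245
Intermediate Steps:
z = -271440 (z = 9360*(-29) = -271440)
(366026 - 1*(-280659)) + z = (366026 - 1*(-280659)) - 271440 = (366026 + 280659) - 271440 = 646685 - 271440 = 375245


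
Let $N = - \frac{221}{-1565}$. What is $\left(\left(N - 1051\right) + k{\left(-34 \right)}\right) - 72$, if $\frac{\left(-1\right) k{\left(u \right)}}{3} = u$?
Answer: $- \frac{1597644}{1565} \approx -1020.9$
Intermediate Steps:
$N = \frac{221}{1565}$ ($N = \left(-221\right) \left(- \frac{1}{1565}\right) = \frac{221}{1565} \approx 0.14121$)
$k{\left(u \right)} = - 3 u$
$\left(\left(N - 1051\right) + k{\left(-34 \right)}\right) - 72 = \left(\left(\frac{221}{1565} - 1051\right) - -102\right) - 72 = \left(- \frac{1644594}{1565} + 102\right) - 72 = - \frac{1484964}{1565} - 72 = - \frac{1597644}{1565}$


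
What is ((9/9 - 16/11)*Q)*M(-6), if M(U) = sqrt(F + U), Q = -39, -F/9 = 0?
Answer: 195*I*sqrt(6)/11 ≈ 43.423*I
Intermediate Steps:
F = 0 (F = -9*0 = 0)
M(U) = sqrt(U) (M(U) = sqrt(0 + U) = sqrt(U))
((9/9 - 16/11)*Q)*M(-6) = ((9/9 - 16/11)*(-39))*sqrt(-6) = ((9*(1/9) - 16*1/11)*(-39))*(I*sqrt(6)) = ((1 - 16/11)*(-39))*(I*sqrt(6)) = (-5/11*(-39))*(I*sqrt(6)) = 195*(I*sqrt(6))/11 = 195*I*sqrt(6)/11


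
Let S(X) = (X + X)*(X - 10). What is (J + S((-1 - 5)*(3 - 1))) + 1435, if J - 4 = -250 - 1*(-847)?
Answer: 2564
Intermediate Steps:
J = 601 (J = 4 + (-250 - 1*(-847)) = 4 + (-250 + 847) = 4 + 597 = 601)
S(X) = 2*X*(-10 + X) (S(X) = (2*X)*(-10 + X) = 2*X*(-10 + X))
(J + S((-1 - 5)*(3 - 1))) + 1435 = (601 + 2*((-1 - 5)*(3 - 1))*(-10 + (-1 - 5)*(3 - 1))) + 1435 = (601 + 2*(-6*2)*(-10 - 6*2)) + 1435 = (601 + 2*(-12)*(-10 - 12)) + 1435 = (601 + 2*(-12)*(-22)) + 1435 = (601 + 528) + 1435 = 1129 + 1435 = 2564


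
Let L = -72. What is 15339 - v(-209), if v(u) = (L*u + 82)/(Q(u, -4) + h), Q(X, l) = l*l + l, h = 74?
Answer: 652012/43 ≈ 15163.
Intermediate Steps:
Q(X, l) = l + l² (Q(X, l) = l² + l = l + l²)
v(u) = 41/43 - 36*u/43 (v(u) = (-72*u + 82)/(-4*(1 - 4) + 74) = (82 - 72*u)/(-4*(-3) + 74) = (82 - 72*u)/(12 + 74) = (82 - 72*u)/86 = (82 - 72*u)*(1/86) = 41/43 - 36*u/43)
15339 - v(-209) = 15339 - (41/43 - 36/43*(-209)) = 15339 - (41/43 + 7524/43) = 15339 - 1*7565/43 = 15339 - 7565/43 = 652012/43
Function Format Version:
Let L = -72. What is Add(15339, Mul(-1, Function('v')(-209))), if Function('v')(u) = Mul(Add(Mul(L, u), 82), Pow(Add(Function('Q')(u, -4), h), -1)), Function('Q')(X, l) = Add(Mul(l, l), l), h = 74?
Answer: Rational(652012, 43) ≈ 15163.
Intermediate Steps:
Function('Q')(X, l) = Add(l, Pow(l, 2)) (Function('Q')(X, l) = Add(Pow(l, 2), l) = Add(l, Pow(l, 2)))
Function('v')(u) = Add(Rational(41, 43), Mul(Rational(-36, 43), u)) (Function('v')(u) = Mul(Add(Mul(-72, u), 82), Pow(Add(Mul(-4, Add(1, -4)), 74), -1)) = Mul(Add(82, Mul(-72, u)), Pow(Add(Mul(-4, -3), 74), -1)) = Mul(Add(82, Mul(-72, u)), Pow(Add(12, 74), -1)) = Mul(Add(82, Mul(-72, u)), Pow(86, -1)) = Mul(Add(82, Mul(-72, u)), Rational(1, 86)) = Add(Rational(41, 43), Mul(Rational(-36, 43), u)))
Add(15339, Mul(-1, Function('v')(-209))) = Add(15339, Mul(-1, Add(Rational(41, 43), Mul(Rational(-36, 43), -209)))) = Add(15339, Mul(-1, Add(Rational(41, 43), Rational(7524, 43)))) = Add(15339, Mul(-1, Rational(7565, 43))) = Add(15339, Rational(-7565, 43)) = Rational(652012, 43)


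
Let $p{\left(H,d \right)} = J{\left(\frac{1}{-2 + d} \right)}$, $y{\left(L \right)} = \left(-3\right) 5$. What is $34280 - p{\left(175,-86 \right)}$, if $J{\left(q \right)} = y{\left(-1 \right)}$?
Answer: $34295$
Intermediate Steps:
$y{\left(L \right)} = -15$
$J{\left(q \right)} = -15$
$p{\left(H,d \right)} = -15$
$34280 - p{\left(175,-86 \right)} = 34280 - -15 = 34280 + 15 = 34295$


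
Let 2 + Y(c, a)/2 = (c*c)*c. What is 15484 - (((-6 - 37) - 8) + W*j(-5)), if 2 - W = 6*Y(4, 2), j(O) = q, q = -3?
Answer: 13309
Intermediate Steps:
Y(c, a) = -4 + 2*c³ (Y(c, a) = -4 + 2*((c*c)*c) = -4 + 2*(c²*c) = -4 + 2*c³)
j(O) = -3
W = -742 (W = 2 - 6*(-4 + 2*4³) = 2 - 6*(-4 + 2*64) = 2 - 6*(-4 + 128) = 2 - 6*124 = 2 - 1*744 = 2 - 744 = -742)
15484 - (((-6 - 37) - 8) + W*j(-5)) = 15484 - (((-6 - 37) - 8) - 742*(-3)) = 15484 - ((-43 - 8) + 2226) = 15484 - (-51 + 2226) = 15484 - 1*2175 = 15484 - 2175 = 13309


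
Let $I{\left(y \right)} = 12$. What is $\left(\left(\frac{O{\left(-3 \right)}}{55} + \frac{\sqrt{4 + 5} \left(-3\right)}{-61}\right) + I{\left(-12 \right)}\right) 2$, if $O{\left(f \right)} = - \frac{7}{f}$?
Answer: $\frac{245384}{10065} \approx 24.38$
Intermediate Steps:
$\left(\left(\frac{O{\left(-3 \right)}}{55} + \frac{\sqrt{4 + 5} \left(-3\right)}{-61}\right) + I{\left(-12 \right)}\right) 2 = \left(\left(\frac{\left(-7\right) \frac{1}{-3}}{55} + \frac{\sqrt{4 + 5} \left(-3\right)}{-61}\right) + 12\right) 2 = \left(\left(\left(-7\right) \left(- \frac{1}{3}\right) \frac{1}{55} + \sqrt{9} \left(-3\right) \left(- \frac{1}{61}\right)\right) + 12\right) 2 = \left(\left(\frac{7}{3} \cdot \frac{1}{55} + 3 \left(-3\right) \left(- \frac{1}{61}\right)\right) + 12\right) 2 = \left(\left(\frac{7}{165} - - \frac{9}{61}\right) + 12\right) 2 = \left(\left(\frac{7}{165} + \frac{9}{61}\right) + 12\right) 2 = \left(\frac{1912}{10065} + 12\right) 2 = \frac{122692}{10065} \cdot 2 = \frac{245384}{10065}$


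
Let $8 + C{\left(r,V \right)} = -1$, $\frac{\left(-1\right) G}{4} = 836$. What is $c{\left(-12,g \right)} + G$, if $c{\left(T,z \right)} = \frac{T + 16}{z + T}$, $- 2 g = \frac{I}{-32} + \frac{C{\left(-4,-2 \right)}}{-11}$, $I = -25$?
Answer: $- \frac{30135600}{9011} \approx -3344.3$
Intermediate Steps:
$G = -3344$ ($G = \left(-4\right) 836 = -3344$)
$C{\left(r,V \right)} = -9$ ($C{\left(r,V \right)} = -8 - 1 = -9$)
$g = - \frac{563}{704}$ ($g = - \frac{- \frac{25}{-32} - \frac{9}{-11}}{2} = - \frac{\left(-25\right) \left(- \frac{1}{32}\right) - - \frac{9}{11}}{2} = - \frac{\frac{25}{32} + \frac{9}{11}}{2} = \left(- \frac{1}{2}\right) \frac{563}{352} = - \frac{563}{704} \approx -0.79972$)
$c{\left(T,z \right)} = \frac{16 + T}{T + z}$
$c{\left(-12,g \right)} + G = \frac{16 - 12}{-12 - \frac{563}{704}} - 3344 = \frac{1}{- \frac{9011}{704}} \cdot 4 - 3344 = \left(- \frac{704}{9011}\right) 4 - 3344 = - \frac{2816}{9011} - 3344 = - \frac{30135600}{9011}$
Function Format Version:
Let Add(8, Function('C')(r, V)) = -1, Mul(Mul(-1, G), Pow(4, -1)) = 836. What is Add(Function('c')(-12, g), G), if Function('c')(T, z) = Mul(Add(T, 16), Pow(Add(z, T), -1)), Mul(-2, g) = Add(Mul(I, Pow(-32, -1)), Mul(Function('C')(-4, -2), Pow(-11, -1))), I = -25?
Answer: Rational(-30135600, 9011) ≈ -3344.3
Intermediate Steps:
G = -3344 (G = Mul(-4, 836) = -3344)
Function('C')(r, V) = -9 (Function('C')(r, V) = Add(-8, -1) = -9)
g = Rational(-563, 704) (g = Mul(Rational(-1, 2), Add(Mul(-25, Pow(-32, -1)), Mul(-9, Pow(-11, -1)))) = Mul(Rational(-1, 2), Add(Mul(-25, Rational(-1, 32)), Mul(-9, Rational(-1, 11)))) = Mul(Rational(-1, 2), Add(Rational(25, 32), Rational(9, 11))) = Mul(Rational(-1, 2), Rational(563, 352)) = Rational(-563, 704) ≈ -0.79972)
Function('c')(T, z) = Mul(Pow(Add(T, z), -1), Add(16, T)) (Function('c')(T, z) = Mul(Add(16, T), Pow(Add(T, z), -1)) = Mul(Pow(Add(T, z), -1), Add(16, T)))
Add(Function('c')(-12, g), G) = Add(Mul(Pow(Add(-12, Rational(-563, 704)), -1), Add(16, -12)), -3344) = Add(Mul(Pow(Rational(-9011, 704), -1), 4), -3344) = Add(Mul(Rational(-704, 9011), 4), -3344) = Add(Rational(-2816, 9011), -3344) = Rational(-30135600, 9011)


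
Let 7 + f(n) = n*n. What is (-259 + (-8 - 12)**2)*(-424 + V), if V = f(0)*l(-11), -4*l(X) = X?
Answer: -249993/4 ≈ -62498.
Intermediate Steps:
f(n) = -7 + n**2 (f(n) = -7 + n*n = -7 + n**2)
l(X) = -X/4
V = -77/4 (V = (-7 + 0**2)*(-1/4*(-11)) = (-7 + 0)*(11/4) = -7*11/4 = -77/4 ≈ -19.250)
(-259 + (-8 - 12)**2)*(-424 + V) = (-259 + (-8 - 12)**2)*(-424 - 77/4) = (-259 + (-20)**2)*(-1773/4) = (-259 + 400)*(-1773/4) = 141*(-1773/4) = -249993/4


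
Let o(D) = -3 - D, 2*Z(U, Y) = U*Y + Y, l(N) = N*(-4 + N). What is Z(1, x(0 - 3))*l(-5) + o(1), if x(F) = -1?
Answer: -49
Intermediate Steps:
Z(U, Y) = Y/2 + U*Y/2 (Z(U, Y) = (U*Y + Y)/2 = (Y + U*Y)/2 = Y/2 + U*Y/2)
Z(1, x(0 - 3))*l(-5) + o(1) = ((½)*(-1)*(1 + 1))*(-5*(-4 - 5)) + (-3 - 1*1) = ((½)*(-1)*2)*(-5*(-9)) + (-3 - 1) = -1*45 - 4 = -45 - 4 = -49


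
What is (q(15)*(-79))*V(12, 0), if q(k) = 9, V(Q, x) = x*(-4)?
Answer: 0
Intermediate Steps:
V(Q, x) = -4*x
(q(15)*(-79))*V(12, 0) = (9*(-79))*(-4*0) = -711*0 = 0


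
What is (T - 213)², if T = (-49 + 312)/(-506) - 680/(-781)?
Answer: 58363961816161/1290677476 ≈ 45220.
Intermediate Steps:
T = 12607/35926 (T = 263*(-1/506) - 680*(-1/781) = -263/506 + 680/781 = 12607/35926 ≈ 0.35092)
(T - 213)² = (12607/35926 - 213)² = (-7639631/35926)² = 58363961816161/1290677476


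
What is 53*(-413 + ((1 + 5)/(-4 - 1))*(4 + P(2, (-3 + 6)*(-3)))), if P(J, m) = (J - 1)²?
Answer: -22207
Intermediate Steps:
P(J, m) = (-1 + J)²
53*(-413 + ((1 + 5)/(-4 - 1))*(4 + P(2, (-3 + 6)*(-3)))) = 53*(-413 + ((1 + 5)/(-4 - 1))*(4 + (-1 + 2)²)) = 53*(-413 + (6/(-5))*(4 + 1²)) = 53*(-413 + (6*(-⅕))*(4 + 1)) = 53*(-413 - 6/5*5) = 53*(-413 - 6) = 53*(-419) = -22207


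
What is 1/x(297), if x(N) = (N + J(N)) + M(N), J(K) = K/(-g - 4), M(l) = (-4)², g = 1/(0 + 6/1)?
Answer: 25/6043 ≈ 0.0041370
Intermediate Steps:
g = ⅙ (g = 1/(0 + 6*1) = 1/(0 + 6) = 1/6 = ⅙ ≈ 0.16667)
M(l) = 16
J(K) = -6*K/25 (J(K) = K/(-1*⅙ - 4) = K/(-⅙ - 4) = K/(-25/6) = K*(-6/25) = -6*K/25)
x(N) = 16 + 19*N/25 (x(N) = (N - 6*N/25) + 16 = 19*N/25 + 16 = 16 + 19*N/25)
1/x(297) = 1/(16 + (19/25)*297) = 1/(16 + 5643/25) = 1/(6043/25) = 25/6043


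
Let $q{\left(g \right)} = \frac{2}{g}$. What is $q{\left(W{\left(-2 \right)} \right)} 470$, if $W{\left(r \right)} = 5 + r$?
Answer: $\frac{940}{3} \approx 313.33$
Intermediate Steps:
$q{\left(W{\left(-2 \right)} \right)} 470 = \frac{2}{5 - 2} \cdot 470 = \frac{2}{3} \cdot 470 = \frac{940}{3}$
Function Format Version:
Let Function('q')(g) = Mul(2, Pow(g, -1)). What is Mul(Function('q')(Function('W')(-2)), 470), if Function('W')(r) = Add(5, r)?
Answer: Rational(940, 3) ≈ 313.33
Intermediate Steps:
Mul(Function('q')(Function('W')(-2)), 470) = Mul(Mul(2, Pow(Add(5, -2), -1)), 470) = Mul(Mul(2, Pow(3, -1)), 470) = Mul(Mul(2, Rational(1, 3)), 470) = Mul(Rational(2, 3), 470) = Rational(940, 3)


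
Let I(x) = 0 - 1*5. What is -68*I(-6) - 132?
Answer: 208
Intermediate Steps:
I(x) = -5 (I(x) = 0 - 5 = -5)
-68*I(-6) - 132 = -68*(-5) - 132 = 340 - 132 = 208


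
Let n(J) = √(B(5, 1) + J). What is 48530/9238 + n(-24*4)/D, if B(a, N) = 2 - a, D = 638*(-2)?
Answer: 24265/4619 - 3*I*√11/1276 ≈ 5.2533 - 0.0077977*I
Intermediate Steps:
D = -1276
n(J) = √(-3 + J) (n(J) = √((2 - 1*5) + J) = √((2 - 5) + J) = √(-3 + J))
48530/9238 + n(-24*4)/D = 48530/9238 + √(-3 - 24*4)/(-1276) = 48530*(1/9238) + √(-3 - 96)*(-1/1276) = 24265/4619 + √(-99)*(-1/1276) = 24265/4619 + (3*I*√11)*(-1/1276) = 24265/4619 - 3*I*√11/1276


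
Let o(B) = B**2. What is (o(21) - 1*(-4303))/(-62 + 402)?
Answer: 1186/85 ≈ 13.953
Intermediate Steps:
(o(21) - 1*(-4303))/(-62 + 402) = (21**2 - 1*(-4303))/(-62 + 402) = (441 + 4303)/340 = 4744*(1/340) = 1186/85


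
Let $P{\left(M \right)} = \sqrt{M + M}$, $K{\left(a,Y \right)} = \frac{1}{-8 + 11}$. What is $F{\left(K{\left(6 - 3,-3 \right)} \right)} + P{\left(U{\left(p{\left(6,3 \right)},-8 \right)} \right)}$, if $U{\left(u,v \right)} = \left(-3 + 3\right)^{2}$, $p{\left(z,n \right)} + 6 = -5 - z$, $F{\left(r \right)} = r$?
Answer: $\frac{1}{3} \approx 0.33333$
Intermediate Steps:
$K{\left(a,Y \right)} = \frac{1}{3}$
$p{\left(z,n \right)} = -11 - z$ ($p{\left(z,n \right)} = -6 - \left(5 + z\right) = -11 - z$)
$U{\left(u,v \right)} = 0$ ($U{\left(u,v \right)} = 0^{2} = 0$)
$P{\left(M \right)} = \sqrt{2} \sqrt{M}$ ($P{\left(M \right)} = \sqrt{2 M} = \sqrt{2} \sqrt{M}$)
$F{\left(K{\left(6 - 3,-3 \right)} \right)} + P{\left(U{\left(p{\left(6,3 \right)},-8 \right)} \right)} = \frac{1}{3} + \sqrt{2} \sqrt{0} = \frac{1}{3} + \sqrt{2} \cdot 0 = \frac{1}{3} + 0 = \frac{1}{3}$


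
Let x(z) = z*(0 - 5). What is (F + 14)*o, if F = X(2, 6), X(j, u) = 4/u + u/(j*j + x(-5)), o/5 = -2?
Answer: -12940/87 ≈ -148.74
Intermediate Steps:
o = -10 (o = 5*(-2) = -10)
x(z) = -5*z (x(z) = z*(-5) = -5*z)
X(j, u) = 4/u + u/(25 + j**2) (X(j, u) = 4/u + u/(j*j - 5*(-5)) = 4/u + u/(j**2 + 25) = 4/u + u/(25 + j**2))
F = 76/87 (F = (100 + 6**2 + 4*2**2)/(6*(25 + 2**2)) = (100 + 36 + 4*4)/(6*(25 + 4)) = (1/6)*(100 + 36 + 16)/29 = (1/6)*(1/29)*152 = 76/87 ≈ 0.87356)
(F + 14)*o = (76/87 + 14)*(-10) = (1294/87)*(-10) = -12940/87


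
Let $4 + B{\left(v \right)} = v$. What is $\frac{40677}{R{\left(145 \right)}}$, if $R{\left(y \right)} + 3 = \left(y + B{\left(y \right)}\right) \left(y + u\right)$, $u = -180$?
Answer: $- \frac{40677}{10013} \approx -4.0624$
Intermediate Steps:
$B{\left(v \right)} = -4 + v$
$R{\left(y \right)} = -3 + \left(-180 + y\right) \left(-4 + 2 y\right)$ ($R{\left(y \right)} = -3 + \left(y + \left(-4 + y\right)\right) \left(y - 180\right) = -3 + \left(-4 + 2 y\right) \left(-180 + y\right) = -3 + \left(-180 + y\right) \left(-4 + 2 y\right)$)
$\frac{40677}{R{\left(145 \right)}} = \frac{40677}{717 - 52780 + 2 \cdot 145^{2}} = \frac{40677}{717 - 52780 + 2 \cdot 21025} = \frac{40677}{717 - 52780 + 42050} = \frac{40677}{-10013} = 40677 \left(- \frac{1}{10013}\right) = - \frac{40677}{10013}$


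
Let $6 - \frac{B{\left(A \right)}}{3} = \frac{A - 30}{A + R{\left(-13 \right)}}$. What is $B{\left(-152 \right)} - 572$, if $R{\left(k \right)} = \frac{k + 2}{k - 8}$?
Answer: $- \frac{1773740}{3181} \approx -557.6$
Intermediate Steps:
$R{\left(k \right)} = \frac{2 + k}{-8 + k}$
$B{\left(A \right)} = 18 - \frac{3 \left(-30 + A\right)}{\frac{11}{21} + A}$ ($B{\left(A \right)} = 18 - 3 \frac{A - 30}{A + \frac{2 - 13}{-8 - 13}} = 18 - 3 \frac{-30 + A}{A + \frac{1}{-21} \left(-11\right)} = 18 - 3 \frac{-30 + A}{A - - \frac{11}{21}} = 18 - 3 \frac{-30 + A}{A + \frac{11}{21}} = 18 - 3 \frac{-30 + A}{\frac{11}{21} + A} = 18 - \frac{3 \left(-30 + A\right)}{\frac{11}{21} + A}$)
$B{\left(-152 \right)} - 572 = \frac{9 \left(232 + 35 \left(-152\right)\right)}{11 + 21 \left(-152\right)} - 572 = \frac{9 \left(232 - 5320\right)}{11 - 3192} - 572 = 9 \frac{1}{-3181} \left(-5088\right) - 572 = 9 \left(- \frac{1}{3181}\right) \left(-5088\right) - 572 = \frac{45792}{3181} - 572 = - \frac{1773740}{3181}$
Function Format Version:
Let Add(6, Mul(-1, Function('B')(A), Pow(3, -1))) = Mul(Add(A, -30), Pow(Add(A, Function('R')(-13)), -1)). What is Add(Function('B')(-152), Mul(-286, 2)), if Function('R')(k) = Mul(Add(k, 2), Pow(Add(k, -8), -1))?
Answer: Rational(-1773740, 3181) ≈ -557.60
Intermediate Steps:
Function('R')(k) = Mul(Pow(Add(-8, k), -1), Add(2, k)) (Function('R')(k) = Mul(Add(2, k), Pow(Add(-8, k), -1)) = Mul(Pow(Add(-8, k), -1), Add(2, k)))
Function('B')(A) = Add(18, Mul(-3, Pow(Add(Rational(11, 21), A), -1), Add(-30, A))) (Function('B')(A) = Add(18, Mul(-3, Mul(Add(A, -30), Pow(Add(A, Mul(Pow(Add(-8, -13), -1), Add(2, -13))), -1)))) = Add(18, Mul(-3, Mul(Add(-30, A), Pow(Add(A, Mul(Pow(-21, -1), -11)), -1)))) = Add(18, Mul(-3, Mul(Add(-30, A), Pow(Add(A, Mul(Rational(-1, 21), -11)), -1)))) = Add(18, Mul(-3, Mul(Add(-30, A), Pow(Add(A, Rational(11, 21)), -1)))) = Add(18, Mul(-3, Mul(Add(-30, A), Pow(Add(Rational(11, 21), A), -1)))) = Add(18, Mul(-3, Mul(Pow(Add(Rational(11, 21), A), -1), Add(-30, A)))) = Add(18, Mul(-3, Pow(Add(Rational(11, 21), A), -1), Add(-30, A))))
Add(Function('B')(-152), Mul(-286, 2)) = Add(Mul(9, Pow(Add(11, Mul(21, -152)), -1), Add(232, Mul(35, -152))), Mul(-286, 2)) = Add(Mul(9, Pow(Add(11, -3192), -1), Add(232, -5320)), -572) = Add(Mul(9, Pow(-3181, -1), -5088), -572) = Add(Mul(9, Rational(-1, 3181), -5088), -572) = Add(Rational(45792, 3181), -572) = Rational(-1773740, 3181)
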